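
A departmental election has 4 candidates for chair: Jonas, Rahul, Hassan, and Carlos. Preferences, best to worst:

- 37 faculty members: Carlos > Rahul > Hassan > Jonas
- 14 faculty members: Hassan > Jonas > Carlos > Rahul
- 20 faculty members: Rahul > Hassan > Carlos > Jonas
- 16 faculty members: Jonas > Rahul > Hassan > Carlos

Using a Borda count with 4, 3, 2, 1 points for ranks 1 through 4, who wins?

Rahul

Jonas: 37·1 + 14·3 + 20·1 + 16·4 = 163
Rahul: 37·3 + 14·1 + 20·4 + 16·3 = 253
Hassan: 37·2 + 14·4 + 20·3 + 16·2 = 222
Carlos: 37·4 + 14·2 + 20·2 + 16·1 = 232
Rahul has the highest Borda score (253).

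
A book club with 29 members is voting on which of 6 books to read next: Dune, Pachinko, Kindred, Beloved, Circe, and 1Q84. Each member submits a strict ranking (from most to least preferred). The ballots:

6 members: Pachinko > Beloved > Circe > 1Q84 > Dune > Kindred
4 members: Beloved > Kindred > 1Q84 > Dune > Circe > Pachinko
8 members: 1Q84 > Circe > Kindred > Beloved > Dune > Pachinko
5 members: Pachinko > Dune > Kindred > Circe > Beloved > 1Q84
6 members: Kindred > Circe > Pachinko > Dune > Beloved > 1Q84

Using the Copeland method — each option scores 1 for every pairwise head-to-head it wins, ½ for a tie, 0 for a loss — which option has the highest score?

Dune: loses to Pachinko, Kindred, Beloved, Circe, and 1Q84 → score 0.
Pachinko: beats Dune, Beloved, and 1Q84; loses to Kindred and Circe → score 3.
Kindred: beats Dune, Pachinko, Beloved, Circe, and 1Q84 → score 5.
Beloved: beats Dune and 1Q84; loses to Pachinko, Kindred, and Circe → score 2.
Circe: beats Dune, Pachinko, Beloved, and 1Q84; loses to Kindred → score 4.
1Q84: beats Dune; loses to Pachinko, Kindred, Beloved, and Circe → score 1.
Kindred has the best pairwise record.

Kindred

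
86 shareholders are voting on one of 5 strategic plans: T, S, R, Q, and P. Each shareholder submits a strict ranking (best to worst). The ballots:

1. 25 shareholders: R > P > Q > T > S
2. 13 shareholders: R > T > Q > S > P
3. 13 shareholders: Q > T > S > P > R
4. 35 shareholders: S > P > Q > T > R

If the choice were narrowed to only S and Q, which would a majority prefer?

Voters preferring S to Q: 35; preferring Q to S: 51.
Q wins the head-to-head.

Q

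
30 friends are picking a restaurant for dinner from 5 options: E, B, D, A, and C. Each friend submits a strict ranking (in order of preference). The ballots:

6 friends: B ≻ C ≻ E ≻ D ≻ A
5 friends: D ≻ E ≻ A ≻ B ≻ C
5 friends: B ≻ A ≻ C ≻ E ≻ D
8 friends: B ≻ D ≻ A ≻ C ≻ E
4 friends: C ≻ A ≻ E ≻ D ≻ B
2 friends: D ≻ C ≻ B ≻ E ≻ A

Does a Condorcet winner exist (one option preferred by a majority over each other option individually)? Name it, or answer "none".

B vs E: 21–9 for B.
B vs D: 19–11 for B.
B vs A: 21–9 for B.
B vs C: 24–6 for B.
B beats every other option head-to-head.

B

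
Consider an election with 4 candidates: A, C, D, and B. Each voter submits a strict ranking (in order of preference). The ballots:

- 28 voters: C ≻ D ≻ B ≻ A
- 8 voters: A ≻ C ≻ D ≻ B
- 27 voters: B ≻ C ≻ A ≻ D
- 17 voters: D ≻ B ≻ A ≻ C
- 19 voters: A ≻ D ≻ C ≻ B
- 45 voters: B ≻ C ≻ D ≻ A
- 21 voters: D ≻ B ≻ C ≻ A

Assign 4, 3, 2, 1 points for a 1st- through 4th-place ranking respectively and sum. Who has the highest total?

A: 28·1 + 8·4 + 27·2 + 17·2 + 19·4 + 45·1 + 21·1 = 290
C: 28·4 + 8·3 + 27·3 + 17·1 + 19·2 + 45·3 + 21·2 = 449
D: 28·3 + 8·2 + 27·1 + 17·4 + 19·3 + 45·2 + 21·4 = 426
B: 28·2 + 8·1 + 27·4 + 17·3 + 19·1 + 45·4 + 21·3 = 485
B has the highest Borda score (485).

B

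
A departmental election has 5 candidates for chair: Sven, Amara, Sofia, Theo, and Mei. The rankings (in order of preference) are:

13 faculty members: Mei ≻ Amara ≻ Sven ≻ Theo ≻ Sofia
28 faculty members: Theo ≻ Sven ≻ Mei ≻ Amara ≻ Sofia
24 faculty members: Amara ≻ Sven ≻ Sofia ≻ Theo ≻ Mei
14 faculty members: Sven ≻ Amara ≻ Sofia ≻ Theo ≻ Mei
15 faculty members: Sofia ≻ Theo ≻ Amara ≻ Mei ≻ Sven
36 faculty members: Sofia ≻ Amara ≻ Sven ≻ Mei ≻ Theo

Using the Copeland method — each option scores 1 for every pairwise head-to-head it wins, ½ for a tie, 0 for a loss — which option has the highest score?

Sven: beats Sofia, Theo, and Mei; loses to Amara → score 3.
Amara: beats Sven, Sofia, Theo, and Mei → score 4.
Sofia: beats Theo and Mei; loses to Sven and Amara → score 2.
Theo: beats Mei; loses to Sven, Amara, and Sofia → score 1.
Mei: loses to Sven, Amara, Sofia, and Theo → score 0.
Amara has the best pairwise record.

Amara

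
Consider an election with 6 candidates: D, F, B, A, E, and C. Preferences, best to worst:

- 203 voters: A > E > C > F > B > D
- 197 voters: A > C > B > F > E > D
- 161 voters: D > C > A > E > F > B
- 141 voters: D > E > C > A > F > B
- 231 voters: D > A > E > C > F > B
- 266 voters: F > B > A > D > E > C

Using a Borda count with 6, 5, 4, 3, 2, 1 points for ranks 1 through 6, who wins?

A

D: 203·1 + 197·1 + 161·6 + 141·6 + 231·6 + 266·3 = 4396
F: 203·3 + 197·3 + 161·2 + 141·2 + 231·2 + 266·6 = 3862
B: 203·2 + 197·4 + 161·1 + 141·1 + 231·1 + 266·5 = 3057
A: 203·6 + 197·6 + 161·4 + 141·3 + 231·5 + 266·4 = 5686
E: 203·5 + 197·2 + 161·3 + 141·5 + 231·4 + 266·2 = 4053
C: 203·4 + 197·5 + 161·5 + 141·4 + 231·3 + 266·1 = 4125
A has the highest Borda score (5686).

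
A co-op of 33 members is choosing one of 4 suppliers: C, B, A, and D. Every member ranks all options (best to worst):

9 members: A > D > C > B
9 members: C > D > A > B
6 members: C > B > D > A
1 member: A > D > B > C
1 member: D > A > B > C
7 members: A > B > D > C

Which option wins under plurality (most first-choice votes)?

First-place votes: C 15, B 0, A 17, D 1.
A has the most first-place votes.

A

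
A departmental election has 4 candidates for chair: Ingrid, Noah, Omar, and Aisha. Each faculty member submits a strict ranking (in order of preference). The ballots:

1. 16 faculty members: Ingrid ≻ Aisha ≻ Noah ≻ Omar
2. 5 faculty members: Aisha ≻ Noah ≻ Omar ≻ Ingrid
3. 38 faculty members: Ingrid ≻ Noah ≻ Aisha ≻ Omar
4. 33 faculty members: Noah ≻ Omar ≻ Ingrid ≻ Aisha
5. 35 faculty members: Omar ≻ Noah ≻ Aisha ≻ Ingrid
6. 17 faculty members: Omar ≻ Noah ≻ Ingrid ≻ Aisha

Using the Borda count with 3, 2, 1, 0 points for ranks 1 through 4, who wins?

Ingrid: 16·3 + 5·0 + 38·3 + 33·1 + 35·0 + 17·1 = 212
Noah: 16·1 + 5·2 + 38·2 + 33·3 + 35·2 + 17·2 = 305
Omar: 16·0 + 5·1 + 38·0 + 33·2 + 35·3 + 17·3 = 227
Aisha: 16·2 + 5·3 + 38·1 + 33·0 + 35·1 + 17·0 = 120
Noah has the highest Borda score (305).

Noah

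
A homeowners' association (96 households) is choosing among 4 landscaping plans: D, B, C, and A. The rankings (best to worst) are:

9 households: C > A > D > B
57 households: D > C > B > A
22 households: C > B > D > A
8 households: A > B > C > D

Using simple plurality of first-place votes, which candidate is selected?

D

First-place votes: D 57, B 0, C 31, A 8.
D has the most first-place votes.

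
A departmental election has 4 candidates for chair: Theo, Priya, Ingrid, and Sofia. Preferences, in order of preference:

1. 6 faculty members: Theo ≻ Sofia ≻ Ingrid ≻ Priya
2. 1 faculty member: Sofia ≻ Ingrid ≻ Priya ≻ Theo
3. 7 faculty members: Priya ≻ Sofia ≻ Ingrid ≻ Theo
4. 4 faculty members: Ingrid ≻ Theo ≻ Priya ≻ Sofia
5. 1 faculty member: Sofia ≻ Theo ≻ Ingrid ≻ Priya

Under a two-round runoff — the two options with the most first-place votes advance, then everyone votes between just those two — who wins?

Round 1 first-place votes: Theo 6, Priya 7, Ingrid 4, Sofia 2.
Priya and Theo advance.
Runoff: Priya is preferred to Theo by 8 voters; Theo by 11.
Theo wins the runoff.

Theo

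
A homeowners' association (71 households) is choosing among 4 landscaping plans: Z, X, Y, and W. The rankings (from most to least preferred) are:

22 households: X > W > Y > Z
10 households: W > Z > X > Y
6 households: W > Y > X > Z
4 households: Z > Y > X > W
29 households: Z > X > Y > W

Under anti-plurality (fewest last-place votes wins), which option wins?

Last-place votes: Z 28, X 0, Y 10, W 33.
X is ranked last by the fewest voters, so X wins.

X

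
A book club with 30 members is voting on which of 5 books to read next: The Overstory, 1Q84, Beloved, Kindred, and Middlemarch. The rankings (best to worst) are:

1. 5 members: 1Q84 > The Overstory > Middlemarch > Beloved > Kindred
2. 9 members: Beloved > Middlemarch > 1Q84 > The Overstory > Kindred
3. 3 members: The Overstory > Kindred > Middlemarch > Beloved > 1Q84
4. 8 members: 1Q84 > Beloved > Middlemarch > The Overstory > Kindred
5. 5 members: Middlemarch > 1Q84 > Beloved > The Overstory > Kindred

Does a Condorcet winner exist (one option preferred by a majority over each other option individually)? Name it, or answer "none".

none

Checking pairwise contests:
1Q84 beats The Overstory 27–3.
Middlemarch beats 1Q84 17–13.
1Q84 beats Beloved 18–12.
The Overstory beats Kindred 30–0.
Beloved beats Middlemarch 17–13.
Every option loses at least one head-to-head, so there is no Condorcet winner.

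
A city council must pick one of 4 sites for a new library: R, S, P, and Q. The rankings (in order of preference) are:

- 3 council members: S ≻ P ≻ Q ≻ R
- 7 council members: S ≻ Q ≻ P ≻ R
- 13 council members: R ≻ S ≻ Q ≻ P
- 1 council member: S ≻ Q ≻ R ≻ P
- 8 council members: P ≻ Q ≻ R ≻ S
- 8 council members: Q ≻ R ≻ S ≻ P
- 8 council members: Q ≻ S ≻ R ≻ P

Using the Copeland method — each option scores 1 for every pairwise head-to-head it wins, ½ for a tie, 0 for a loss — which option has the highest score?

Q

R: beats S and P; loses to Q → score 2.
S: beats P; ties Q; loses to R → score 1.5.
P: loses to R, S, and Q → score 0.
Q: beats R and P; ties S → score 2.5.
Q has the best pairwise record.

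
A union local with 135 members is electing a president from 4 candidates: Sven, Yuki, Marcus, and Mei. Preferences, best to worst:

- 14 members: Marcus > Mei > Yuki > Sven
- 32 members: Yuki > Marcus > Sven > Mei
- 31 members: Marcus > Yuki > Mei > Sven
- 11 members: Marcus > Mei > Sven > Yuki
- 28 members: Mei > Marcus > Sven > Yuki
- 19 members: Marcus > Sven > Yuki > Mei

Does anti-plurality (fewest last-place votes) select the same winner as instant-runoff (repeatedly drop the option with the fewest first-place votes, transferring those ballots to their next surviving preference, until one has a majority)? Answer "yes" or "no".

Anti-plurality — last-place votes: Sven 45, Yuki 39, Marcus 0, Mei 51. Winner: Marcus.
Instant-runoff — R1 Sven 0, Yuki 32, Marcus 75, Mei 28 (Marcus winner). Winner: Marcus.
The two methods agree.

yes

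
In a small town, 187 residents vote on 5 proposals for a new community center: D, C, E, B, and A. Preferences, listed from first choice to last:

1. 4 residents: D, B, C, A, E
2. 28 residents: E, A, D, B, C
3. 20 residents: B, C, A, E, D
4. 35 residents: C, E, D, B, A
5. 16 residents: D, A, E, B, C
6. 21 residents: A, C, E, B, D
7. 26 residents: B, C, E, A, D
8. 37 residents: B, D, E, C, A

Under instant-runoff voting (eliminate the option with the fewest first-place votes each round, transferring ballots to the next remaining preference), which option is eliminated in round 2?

Round 1: D 20, C 35, E 28, B 83, A 21. Eliminate D.
Round 2: C 35, E 28, B 87, A 37. Eliminate E.

E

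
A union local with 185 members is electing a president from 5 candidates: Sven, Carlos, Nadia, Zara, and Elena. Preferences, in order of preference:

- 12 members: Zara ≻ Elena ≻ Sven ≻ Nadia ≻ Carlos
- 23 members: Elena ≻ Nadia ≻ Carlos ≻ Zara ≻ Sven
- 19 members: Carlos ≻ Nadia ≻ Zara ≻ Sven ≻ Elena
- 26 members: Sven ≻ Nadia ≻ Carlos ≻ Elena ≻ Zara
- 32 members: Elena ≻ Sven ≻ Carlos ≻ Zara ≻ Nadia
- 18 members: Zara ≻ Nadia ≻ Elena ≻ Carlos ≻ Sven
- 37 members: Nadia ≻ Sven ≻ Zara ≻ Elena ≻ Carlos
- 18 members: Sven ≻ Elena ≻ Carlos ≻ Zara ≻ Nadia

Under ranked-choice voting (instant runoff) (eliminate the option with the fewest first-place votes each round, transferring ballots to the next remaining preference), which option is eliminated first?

Round 1: Sven 44, Carlos 19, Nadia 37, Zara 30, Elena 55. Eliminate Carlos.

Carlos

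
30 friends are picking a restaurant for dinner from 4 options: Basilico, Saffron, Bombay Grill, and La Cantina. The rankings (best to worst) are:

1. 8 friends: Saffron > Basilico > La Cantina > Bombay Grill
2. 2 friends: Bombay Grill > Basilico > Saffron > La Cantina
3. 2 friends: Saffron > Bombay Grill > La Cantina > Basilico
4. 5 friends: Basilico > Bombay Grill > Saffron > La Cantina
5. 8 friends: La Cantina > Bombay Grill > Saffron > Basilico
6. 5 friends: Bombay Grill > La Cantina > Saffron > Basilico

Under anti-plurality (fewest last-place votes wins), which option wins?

Last-place votes: Basilico 15, Saffron 0, Bombay Grill 8, La Cantina 7.
Saffron is ranked last by the fewest voters, so Saffron wins.

Saffron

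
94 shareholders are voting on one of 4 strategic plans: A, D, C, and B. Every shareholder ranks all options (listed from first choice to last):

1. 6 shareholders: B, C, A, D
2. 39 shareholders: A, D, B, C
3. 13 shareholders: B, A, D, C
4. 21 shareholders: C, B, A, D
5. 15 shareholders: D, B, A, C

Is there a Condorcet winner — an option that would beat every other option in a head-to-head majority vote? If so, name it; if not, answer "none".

Checking pairwise contests:
B beats A 55–39.
A beats D 79–15.
A beats C 67–27.
D beats B 54–40.
Every option loses at least one head-to-head, so there is no Condorcet winner.

none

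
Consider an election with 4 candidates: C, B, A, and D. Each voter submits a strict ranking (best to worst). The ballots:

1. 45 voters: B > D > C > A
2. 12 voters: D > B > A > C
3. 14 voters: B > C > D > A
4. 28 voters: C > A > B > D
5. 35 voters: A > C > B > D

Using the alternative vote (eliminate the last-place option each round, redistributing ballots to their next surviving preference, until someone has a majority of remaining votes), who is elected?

B

Round 1: C 28, B 59, A 35, D 12. Eliminate D.
Round 2: C 28, B 71, A 35. B has a majority.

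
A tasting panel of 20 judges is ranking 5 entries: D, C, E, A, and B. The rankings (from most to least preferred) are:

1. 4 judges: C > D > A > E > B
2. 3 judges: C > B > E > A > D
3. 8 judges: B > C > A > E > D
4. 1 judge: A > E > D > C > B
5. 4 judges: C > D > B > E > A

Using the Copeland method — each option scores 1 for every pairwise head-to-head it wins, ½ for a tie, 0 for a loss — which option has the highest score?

D: loses to C, E, A, and B → score 0.
C: beats D, E, A, and B → score 4.
E: beats D; loses to C, A, and B → score 1.
A: beats D and E; loses to C and B → score 2.
B: beats D, E, and A; loses to C → score 3.
C has the best pairwise record.

C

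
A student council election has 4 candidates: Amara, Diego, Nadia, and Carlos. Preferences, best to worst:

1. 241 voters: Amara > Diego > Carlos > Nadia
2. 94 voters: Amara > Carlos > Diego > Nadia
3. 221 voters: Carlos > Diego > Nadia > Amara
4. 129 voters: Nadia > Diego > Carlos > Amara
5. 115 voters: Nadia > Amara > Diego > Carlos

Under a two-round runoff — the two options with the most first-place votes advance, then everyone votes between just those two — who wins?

Nadia

Round 1 first-place votes: Amara 335, Diego 0, Nadia 244, Carlos 221.
Amara and Nadia advance.
Runoff: Amara is preferred to Nadia by 335 voters; Nadia by 465.
Nadia wins the runoff.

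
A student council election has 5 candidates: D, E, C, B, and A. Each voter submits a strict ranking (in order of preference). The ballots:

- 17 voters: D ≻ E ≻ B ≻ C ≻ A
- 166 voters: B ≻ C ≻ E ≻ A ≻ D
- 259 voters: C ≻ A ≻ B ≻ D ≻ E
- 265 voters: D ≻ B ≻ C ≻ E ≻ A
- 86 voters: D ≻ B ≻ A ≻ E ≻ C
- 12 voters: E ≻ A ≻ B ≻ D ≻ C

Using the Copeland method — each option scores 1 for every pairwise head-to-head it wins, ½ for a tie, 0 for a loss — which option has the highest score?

D: beats E; loses to C, B, and A → score 1.
E: beats A; loses to D, C, and B → score 1.
C: beats D, E, and A; loses to B → score 3.
B: beats D, E, C, and A → score 4.
A: beats D; loses to E, C, and B → score 1.
B has the best pairwise record.

B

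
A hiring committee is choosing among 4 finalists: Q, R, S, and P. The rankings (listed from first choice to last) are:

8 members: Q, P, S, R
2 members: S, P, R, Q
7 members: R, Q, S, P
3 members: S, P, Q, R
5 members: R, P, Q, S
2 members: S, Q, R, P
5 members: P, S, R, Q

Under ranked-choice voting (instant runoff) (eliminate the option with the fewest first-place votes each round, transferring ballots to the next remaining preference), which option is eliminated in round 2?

Round 1: Q 8, R 12, S 7, P 5. Eliminate P.
Round 2: Q 8, R 12, S 12. Eliminate Q.

Q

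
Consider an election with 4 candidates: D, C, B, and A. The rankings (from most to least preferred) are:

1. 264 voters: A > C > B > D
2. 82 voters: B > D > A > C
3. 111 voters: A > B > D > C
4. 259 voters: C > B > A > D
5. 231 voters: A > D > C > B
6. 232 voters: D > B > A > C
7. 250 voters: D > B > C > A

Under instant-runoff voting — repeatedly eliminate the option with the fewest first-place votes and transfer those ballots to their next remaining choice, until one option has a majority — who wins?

A

Round 1: D 482, C 259, B 82, A 606. Eliminate B.
Round 2: D 564, C 259, A 606. Eliminate C.
Round 3: D 564, A 865. A has a majority.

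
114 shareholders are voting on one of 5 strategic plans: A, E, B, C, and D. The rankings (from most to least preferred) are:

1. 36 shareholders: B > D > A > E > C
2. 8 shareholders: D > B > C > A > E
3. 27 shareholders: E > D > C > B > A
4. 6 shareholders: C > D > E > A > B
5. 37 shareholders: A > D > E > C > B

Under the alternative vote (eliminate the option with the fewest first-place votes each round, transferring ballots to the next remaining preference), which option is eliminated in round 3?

Round 1: A 37, E 27, B 36, C 6, D 8. Eliminate C.
Round 2: A 37, E 27, B 36, D 14. Eliminate D.
Round 3: A 37, E 33, B 44. Eliminate E.

E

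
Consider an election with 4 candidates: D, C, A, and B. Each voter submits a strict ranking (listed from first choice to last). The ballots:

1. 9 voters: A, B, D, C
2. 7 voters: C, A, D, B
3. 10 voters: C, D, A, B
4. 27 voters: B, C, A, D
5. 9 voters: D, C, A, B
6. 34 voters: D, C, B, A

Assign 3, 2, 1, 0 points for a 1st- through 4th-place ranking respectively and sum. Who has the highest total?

C

D: 9·1 + 7·1 + 10·2 + 27·0 + 9·3 + 34·3 = 165
C: 9·0 + 7·3 + 10·3 + 27·2 + 9·2 + 34·2 = 191
A: 9·3 + 7·2 + 10·1 + 27·1 + 9·1 + 34·0 = 87
B: 9·2 + 7·0 + 10·0 + 27·3 + 9·0 + 34·1 = 133
C has the highest Borda score (191).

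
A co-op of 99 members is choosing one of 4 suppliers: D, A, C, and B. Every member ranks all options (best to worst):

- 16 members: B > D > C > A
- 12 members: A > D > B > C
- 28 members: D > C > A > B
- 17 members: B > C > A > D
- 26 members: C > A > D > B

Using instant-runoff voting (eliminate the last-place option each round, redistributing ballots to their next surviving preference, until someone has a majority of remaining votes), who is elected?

D

Round 1: D 28, A 12, C 26, B 33. Eliminate A.
Round 2: D 40, C 26, B 33. Eliminate C.
Round 3: D 66, B 33. D has a majority.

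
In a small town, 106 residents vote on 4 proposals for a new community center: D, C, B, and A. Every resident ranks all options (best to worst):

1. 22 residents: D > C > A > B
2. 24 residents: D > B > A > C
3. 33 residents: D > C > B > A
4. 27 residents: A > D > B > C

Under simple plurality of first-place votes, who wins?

D

First-place votes: D 79, C 0, B 0, A 27.
D has the most first-place votes.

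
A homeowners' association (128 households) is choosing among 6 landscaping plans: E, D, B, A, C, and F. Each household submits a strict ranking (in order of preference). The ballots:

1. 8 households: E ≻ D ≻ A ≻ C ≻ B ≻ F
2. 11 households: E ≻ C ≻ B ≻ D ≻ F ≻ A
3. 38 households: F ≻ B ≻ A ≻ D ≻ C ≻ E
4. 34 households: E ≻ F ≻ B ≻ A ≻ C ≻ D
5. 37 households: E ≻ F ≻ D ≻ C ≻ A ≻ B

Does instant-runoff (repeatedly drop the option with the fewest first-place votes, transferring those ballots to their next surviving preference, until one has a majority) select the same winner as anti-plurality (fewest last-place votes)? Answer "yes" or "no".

no

Instant-runoff — R1 E 90, D 0, B 0, A 0, C 0, F 38 (E winner). Winner: E.
Anti-plurality — last-place votes: E 38, D 34, B 37, A 11, C 0, F 8. Winner: C.
The two methods disagree.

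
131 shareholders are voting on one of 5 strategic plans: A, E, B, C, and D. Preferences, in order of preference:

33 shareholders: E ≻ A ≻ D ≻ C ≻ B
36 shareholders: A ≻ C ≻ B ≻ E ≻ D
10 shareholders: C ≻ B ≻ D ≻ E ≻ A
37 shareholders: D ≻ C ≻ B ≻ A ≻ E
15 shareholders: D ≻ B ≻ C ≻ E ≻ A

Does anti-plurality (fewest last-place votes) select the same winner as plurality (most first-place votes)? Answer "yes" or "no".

Anti-plurality — last-place votes: A 25, E 37, B 33, C 0, D 36. Winner: C.
Plurality — first-place votes: A 36, E 33, B 0, C 10, D 52. Winner: D.
The two methods disagree.

no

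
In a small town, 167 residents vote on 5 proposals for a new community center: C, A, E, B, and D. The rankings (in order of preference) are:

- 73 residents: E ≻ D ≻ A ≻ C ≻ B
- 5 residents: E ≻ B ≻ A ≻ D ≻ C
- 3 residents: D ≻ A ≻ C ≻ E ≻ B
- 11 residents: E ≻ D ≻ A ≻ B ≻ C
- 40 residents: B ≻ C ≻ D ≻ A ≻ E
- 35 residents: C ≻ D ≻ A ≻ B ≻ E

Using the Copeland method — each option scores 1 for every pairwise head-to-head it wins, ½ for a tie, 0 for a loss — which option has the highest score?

C: beats B; loses to A, E, and D → score 1.
A: beats C and B; loses to E and D → score 2.
E: beats C, A, B, and D → score 4.
B: loses to C, A, E, and D → score 0.
D: beats C, A, and B; loses to E → score 3.
E has the best pairwise record.

E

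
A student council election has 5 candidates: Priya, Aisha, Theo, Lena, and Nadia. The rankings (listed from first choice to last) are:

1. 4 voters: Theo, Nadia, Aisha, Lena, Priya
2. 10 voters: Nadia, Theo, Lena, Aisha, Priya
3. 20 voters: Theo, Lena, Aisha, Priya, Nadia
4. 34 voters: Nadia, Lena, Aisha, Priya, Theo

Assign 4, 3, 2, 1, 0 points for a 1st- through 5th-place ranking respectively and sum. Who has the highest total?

Priya: 4·0 + 10·0 + 20·1 + 34·1 = 54
Aisha: 4·2 + 10·1 + 20·2 + 34·2 = 126
Theo: 4·4 + 10·3 + 20·4 + 34·0 = 126
Lena: 4·1 + 10·2 + 20·3 + 34·3 = 186
Nadia: 4·3 + 10·4 + 20·0 + 34·4 = 188
Nadia has the highest Borda score (188).

Nadia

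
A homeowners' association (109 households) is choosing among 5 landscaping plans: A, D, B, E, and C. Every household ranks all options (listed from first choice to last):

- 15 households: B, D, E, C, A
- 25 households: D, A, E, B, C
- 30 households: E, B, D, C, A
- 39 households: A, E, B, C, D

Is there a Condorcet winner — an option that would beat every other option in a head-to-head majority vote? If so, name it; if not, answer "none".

Checking pairwise contests:
D beats A 70–39.
B beats D 84–25.
A beats B 64–45.
A beats E 64–45.
A beats C 64–45.
Every option loses at least one head-to-head, so there is no Condorcet winner.

none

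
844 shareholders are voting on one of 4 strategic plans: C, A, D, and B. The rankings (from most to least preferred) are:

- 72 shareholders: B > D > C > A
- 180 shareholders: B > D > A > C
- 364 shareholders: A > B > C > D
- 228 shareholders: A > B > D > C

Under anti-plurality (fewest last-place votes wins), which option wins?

Last-place votes: C 408, A 72, D 364, B 0.
B is ranked last by the fewest voters, so B wins.

B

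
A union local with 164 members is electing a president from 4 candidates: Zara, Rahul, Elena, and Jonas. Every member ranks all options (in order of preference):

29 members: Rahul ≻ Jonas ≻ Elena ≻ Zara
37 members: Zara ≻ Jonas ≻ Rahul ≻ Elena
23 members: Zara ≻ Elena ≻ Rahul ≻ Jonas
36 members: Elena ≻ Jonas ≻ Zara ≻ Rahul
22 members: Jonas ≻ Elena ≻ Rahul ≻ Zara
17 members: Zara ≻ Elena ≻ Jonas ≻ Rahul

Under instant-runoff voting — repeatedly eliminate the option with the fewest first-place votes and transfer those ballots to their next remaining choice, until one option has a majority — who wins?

Round 1: Zara 77, Rahul 29, Elena 36, Jonas 22. Eliminate Jonas.
Round 2: Zara 77, Rahul 29, Elena 58. Eliminate Rahul.
Round 3: Zara 77, Elena 87. Elena has a majority.

Elena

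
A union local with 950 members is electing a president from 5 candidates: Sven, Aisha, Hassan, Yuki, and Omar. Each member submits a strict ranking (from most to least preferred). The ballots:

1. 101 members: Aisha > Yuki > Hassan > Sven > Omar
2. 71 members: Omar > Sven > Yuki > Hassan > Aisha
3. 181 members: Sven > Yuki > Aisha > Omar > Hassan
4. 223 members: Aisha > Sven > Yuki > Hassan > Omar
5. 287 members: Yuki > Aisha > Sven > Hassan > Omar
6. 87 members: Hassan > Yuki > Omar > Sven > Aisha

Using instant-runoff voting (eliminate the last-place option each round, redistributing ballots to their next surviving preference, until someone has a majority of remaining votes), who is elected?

Round 1: Sven 181, Aisha 324, Hassan 87, Yuki 287, Omar 71. Eliminate Omar.
Round 2: Sven 252, Aisha 324, Hassan 87, Yuki 287. Eliminate Hassan.
Round 3: Sven 252, Aisha 324, Yuki 374. Eliminate Sven.
Round 4: Aisha 324, Yuki 626. Yuki has a majority.

Yuki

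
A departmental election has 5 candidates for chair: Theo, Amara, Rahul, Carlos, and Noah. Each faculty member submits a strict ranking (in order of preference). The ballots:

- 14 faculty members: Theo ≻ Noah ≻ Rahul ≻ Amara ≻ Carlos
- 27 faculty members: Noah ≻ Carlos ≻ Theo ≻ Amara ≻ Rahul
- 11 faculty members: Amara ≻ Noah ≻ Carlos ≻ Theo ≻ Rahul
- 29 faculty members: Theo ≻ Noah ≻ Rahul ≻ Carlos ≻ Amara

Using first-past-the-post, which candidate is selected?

First-place votes: Theo 43, Amara 11, Rahul 0, Carlos 0, Noah 27.
Theo has the most first-place votes.

Theo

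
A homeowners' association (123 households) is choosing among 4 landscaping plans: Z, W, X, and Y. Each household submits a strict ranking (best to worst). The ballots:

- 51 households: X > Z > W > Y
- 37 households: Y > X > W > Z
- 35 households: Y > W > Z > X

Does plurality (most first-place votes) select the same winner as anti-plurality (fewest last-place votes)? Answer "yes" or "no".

no

Plurality — first-place votes: Z 0, W 0, X 51, Y 72. Winner: Y.
Anti-plurality — last-place votes: Z 37, W 0, X 35, Y 51. Winner: W.
The two methods disagree.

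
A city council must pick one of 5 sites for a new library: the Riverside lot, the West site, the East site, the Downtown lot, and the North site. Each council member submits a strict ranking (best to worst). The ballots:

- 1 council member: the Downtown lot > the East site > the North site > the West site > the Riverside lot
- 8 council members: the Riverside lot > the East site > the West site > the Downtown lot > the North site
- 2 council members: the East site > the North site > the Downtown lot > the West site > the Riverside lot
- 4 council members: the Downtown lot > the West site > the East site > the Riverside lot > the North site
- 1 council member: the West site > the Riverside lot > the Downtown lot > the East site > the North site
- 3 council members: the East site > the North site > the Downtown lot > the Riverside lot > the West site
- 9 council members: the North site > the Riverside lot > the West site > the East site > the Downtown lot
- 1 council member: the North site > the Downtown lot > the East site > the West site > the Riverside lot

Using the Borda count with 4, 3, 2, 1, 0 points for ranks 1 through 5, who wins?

the Riverside lot: 1·0 + 8·4 + 2·0 + 4·1 + 1·3 + 3·1 + 9·3 + 1·0 = 69
the West site: 1·1 + 8·2 + 2·1 + 4·3 + 1·4 + 3·0 + 9·2 + 1·1 = 54
the East site: 1·3 + 8·3 + 2·4 + 4·2 + 1·1 + 3·4 + 9·1 + 1·2 = 67
the Downtown lot: 1·4 + 8·1 + 2·2 + 4·4 + 1·2 + 3·2 + 9·0 + 1·3 = 43
the North site: 1·2 + 8·0 + 2·3 + 4·0 + 1·0 + 3·3 + 9·4 + 1·4 = 57
the Riverside lot has the highest Borda score (69).

the Riverside lot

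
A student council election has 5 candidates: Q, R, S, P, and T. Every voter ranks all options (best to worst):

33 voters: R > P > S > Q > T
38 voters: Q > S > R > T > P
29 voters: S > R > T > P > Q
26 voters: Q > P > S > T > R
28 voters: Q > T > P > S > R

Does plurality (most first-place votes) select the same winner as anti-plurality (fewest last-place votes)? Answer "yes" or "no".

no

Plurality — first-place votes: Q 92, R 33, S 29, P 0, T 0. Winner: Q.
Anti-plurality — last-place votes: Q 29, R 54, S 0, P 38, T 33. Winner: S.
The two methods disagree.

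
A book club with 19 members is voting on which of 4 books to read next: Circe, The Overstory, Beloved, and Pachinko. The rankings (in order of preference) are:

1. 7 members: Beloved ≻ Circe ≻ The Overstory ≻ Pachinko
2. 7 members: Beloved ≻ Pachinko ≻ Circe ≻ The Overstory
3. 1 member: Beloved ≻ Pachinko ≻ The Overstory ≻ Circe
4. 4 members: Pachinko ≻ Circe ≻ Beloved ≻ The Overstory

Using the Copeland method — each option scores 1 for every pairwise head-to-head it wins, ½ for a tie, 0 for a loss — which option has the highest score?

Circe: beats The Overstory; loses to Beloved and Pachinko → score 1.
The Overstory: loses to Circe, Beloved, and Pachinko → score 0.
Beloved: beats Circe, The Overstory, and Pachinko → score 3.
Pachinko: beats Circe and The Overstory; loses to Beloved → score 2.
Beloved has the best pairwise record.

Beloved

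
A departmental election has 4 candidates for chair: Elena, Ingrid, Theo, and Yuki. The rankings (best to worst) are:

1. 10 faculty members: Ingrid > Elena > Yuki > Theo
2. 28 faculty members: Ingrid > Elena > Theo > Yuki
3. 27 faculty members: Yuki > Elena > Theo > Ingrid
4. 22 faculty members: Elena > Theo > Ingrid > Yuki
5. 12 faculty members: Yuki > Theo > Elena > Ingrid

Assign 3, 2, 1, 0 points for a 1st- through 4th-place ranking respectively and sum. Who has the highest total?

Elena: 10·2 + 28·2 + 27·2 + 22·3 + 12·1 = 208
Ingrid: 10·3 + 28·3 + 27·0 + 22·1 + 12·0 = 136
Theo: 10·0 + 28·1 + 27·1 + 22·2 + 12·2 = 123
Yuki: 10·1 + 28·0 + 27·3 + 22·0 + 12·3 = 127
Elena has the highest Borda score (208).

Elena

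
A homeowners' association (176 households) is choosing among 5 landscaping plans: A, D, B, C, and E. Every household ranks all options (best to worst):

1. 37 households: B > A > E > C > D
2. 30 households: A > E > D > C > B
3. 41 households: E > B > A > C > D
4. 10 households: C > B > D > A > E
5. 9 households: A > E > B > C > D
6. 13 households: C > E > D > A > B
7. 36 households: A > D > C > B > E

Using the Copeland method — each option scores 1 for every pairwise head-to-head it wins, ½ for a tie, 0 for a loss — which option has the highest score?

A: beats D, C, and E; ties B → score 3.5.
D: loses to A, B, C, and E → score 0.
B: beats D; ties A; loses to C and E → score 1.5.
C: beats D and B; loses to A and E → score 2.
E: beats D, B, and C; loses to A → score 3.
A has the best pairwise record.

A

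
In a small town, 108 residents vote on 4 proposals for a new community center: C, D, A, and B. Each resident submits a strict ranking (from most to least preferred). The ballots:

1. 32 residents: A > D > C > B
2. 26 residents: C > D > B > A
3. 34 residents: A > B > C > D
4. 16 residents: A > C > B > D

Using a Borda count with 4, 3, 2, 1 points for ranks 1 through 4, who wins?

C: 32·2 + 26·4 + 34·2 + 16·3 = 284
D: 32·3 + 26·3 + 34·1 + 16·1 = 224
A: 32·4 + 26·1 + 34·4 + 16·4 = 354
B: 32·1 + 26·2 + 34·3 + 16·2 = 218
A has the highest Borda score (354).

A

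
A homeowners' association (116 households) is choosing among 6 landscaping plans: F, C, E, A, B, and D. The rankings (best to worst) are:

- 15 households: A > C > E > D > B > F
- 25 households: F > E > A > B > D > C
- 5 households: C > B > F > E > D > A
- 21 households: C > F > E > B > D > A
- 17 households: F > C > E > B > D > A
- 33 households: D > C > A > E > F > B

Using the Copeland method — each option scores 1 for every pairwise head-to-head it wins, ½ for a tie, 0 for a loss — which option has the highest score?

F: beats E, A, B, and D; loses to C → score 4.
C: beats F, E, A, and B; ties D → score 4.5.
E: beats A, B, and D; loses to F and C → score 3.
A: beats B; loses to F, C, E, and D → score 1.
B: beats D; loses to F, C, E, and A → score 1.
D: beats A; ties C; loses to F, E, and B → score 1.5.
C has the best pairwise record.

C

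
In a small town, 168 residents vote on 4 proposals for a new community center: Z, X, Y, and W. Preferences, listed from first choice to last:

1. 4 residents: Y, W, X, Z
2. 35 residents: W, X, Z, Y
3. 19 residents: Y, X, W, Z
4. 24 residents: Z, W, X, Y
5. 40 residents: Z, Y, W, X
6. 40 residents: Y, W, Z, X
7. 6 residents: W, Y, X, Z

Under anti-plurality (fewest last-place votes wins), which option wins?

Last-place votes: Z 29, X 80, Y 59, W 0.
W is ranked last by the fewest voters, so W wins.

W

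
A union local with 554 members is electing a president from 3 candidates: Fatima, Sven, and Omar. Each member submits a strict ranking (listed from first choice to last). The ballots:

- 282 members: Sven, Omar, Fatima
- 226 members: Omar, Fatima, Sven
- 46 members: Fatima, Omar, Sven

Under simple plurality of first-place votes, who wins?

First-place votes: Fatima 46, Sven 282, Omar 226.
Sven has the most first-place votes.

Sven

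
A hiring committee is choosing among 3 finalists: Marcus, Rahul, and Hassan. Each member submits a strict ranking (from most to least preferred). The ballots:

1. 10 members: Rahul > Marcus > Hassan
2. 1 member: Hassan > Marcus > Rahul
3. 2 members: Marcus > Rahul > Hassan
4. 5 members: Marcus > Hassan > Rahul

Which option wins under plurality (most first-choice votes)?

First-place votes: Marcus 7, Rahul 10, Hassan 1.
Rahul has the most first-place votes.

Rahul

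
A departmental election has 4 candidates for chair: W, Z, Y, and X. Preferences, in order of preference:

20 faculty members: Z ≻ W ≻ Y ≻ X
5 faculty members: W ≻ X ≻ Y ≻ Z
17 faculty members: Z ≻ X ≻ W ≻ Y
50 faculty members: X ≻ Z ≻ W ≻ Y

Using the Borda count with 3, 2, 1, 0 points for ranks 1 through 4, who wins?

Z

W: 20·2 + 5·3 + 17·1 + 50·1 = 122
Z: 20·3 + 5·0 + 17·3 + 50·2 = 211
Y: 20·1 + 5·1 + 17·0 + 50·0 = 25
X: 20·0 + 5·2 + 17·2 + 50·3 = 194
Z has the highest Borda score (211).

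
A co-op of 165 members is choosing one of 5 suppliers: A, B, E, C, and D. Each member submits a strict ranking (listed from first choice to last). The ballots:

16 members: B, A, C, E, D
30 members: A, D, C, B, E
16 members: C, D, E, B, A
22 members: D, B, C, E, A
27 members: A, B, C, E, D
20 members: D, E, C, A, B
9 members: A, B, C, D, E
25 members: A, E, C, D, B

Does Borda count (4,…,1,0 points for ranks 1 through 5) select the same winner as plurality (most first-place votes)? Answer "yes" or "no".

yes

Borda — scores: A 432, B 284, E 232, C 362, D 340. Winner: A.
Plurality — first-place votes: A 91, B 16, E 0, C 16, D 42. Winner: A.
The two methods agree.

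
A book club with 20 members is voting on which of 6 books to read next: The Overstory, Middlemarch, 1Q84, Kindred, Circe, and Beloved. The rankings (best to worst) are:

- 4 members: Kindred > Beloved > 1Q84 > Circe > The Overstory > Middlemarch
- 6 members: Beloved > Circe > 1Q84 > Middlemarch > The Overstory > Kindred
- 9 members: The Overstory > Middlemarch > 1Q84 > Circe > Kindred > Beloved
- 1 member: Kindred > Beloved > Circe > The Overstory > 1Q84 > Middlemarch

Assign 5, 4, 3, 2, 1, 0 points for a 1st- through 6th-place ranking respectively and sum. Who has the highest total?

The Overstory: 4·1 + 6·1 + 9·5 + 1·2 = 57
Middlemarch: 4·0 + 6·2 + 9·4 + 1·0 = 48
1Q84: 4·3 + 6·3 + 9·3 + 1·1 = 58
Kindred: 4·5 + 6·0 + 9·1 + 1·5 = 34
Circe: 4·2 + 6·4 + 9·2 + 1·3 = 53
Beloved: 4·4 + 6·5 + 9·0 + 1·4 = 50
1Q84 has the highest Borda score (58).

1Q84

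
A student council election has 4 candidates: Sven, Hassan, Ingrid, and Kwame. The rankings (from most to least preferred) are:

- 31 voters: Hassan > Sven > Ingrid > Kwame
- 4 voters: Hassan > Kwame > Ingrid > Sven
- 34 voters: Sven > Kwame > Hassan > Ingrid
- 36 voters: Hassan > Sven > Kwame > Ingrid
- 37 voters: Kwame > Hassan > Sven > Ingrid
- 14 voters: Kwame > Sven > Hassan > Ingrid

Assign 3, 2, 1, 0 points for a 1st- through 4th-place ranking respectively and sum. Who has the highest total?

Sven: 31·2 + 4·0 + 34·3 + 36·2 + 37·1 + 14·2 = 301
Hassan: 31·3 + 4·3 + 34·1 + 36·3 + 37·2 + 14·1 = 335
Ingrid: 31·1 + 4·1 + 34·0 + 36·0 + 37·0 + 14·0 = 35
Kwame: 31·0 + 4·2 + 34·2 + 36·1 + 37·3 + 14·3 = 265
Hassan has the highest Borda score (335).

Hassan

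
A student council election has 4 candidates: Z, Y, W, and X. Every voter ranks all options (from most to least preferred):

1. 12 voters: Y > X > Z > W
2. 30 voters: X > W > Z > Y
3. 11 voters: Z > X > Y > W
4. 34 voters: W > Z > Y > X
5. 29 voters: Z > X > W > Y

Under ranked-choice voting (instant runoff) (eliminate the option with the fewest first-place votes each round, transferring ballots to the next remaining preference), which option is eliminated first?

Round 1: Z 40, Y 12, W 34, X 30. Eliminate Y.

Y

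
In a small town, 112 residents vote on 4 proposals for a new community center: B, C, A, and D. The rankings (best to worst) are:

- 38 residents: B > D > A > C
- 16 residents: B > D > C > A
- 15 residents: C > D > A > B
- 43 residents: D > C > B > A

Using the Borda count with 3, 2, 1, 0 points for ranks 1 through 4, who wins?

D

B: 38·3 + 16·3 + 15·0 + 43·1 = 205
C: 38·0 + 16·1 + 15·3 + 43·2 = 147
A: 38·1 + 16·0 + 15·1 + 43·0 = 53
D: 38·2 + 16·2 + 15·2 + 43·3 = 267
D has the highest Borda score (267).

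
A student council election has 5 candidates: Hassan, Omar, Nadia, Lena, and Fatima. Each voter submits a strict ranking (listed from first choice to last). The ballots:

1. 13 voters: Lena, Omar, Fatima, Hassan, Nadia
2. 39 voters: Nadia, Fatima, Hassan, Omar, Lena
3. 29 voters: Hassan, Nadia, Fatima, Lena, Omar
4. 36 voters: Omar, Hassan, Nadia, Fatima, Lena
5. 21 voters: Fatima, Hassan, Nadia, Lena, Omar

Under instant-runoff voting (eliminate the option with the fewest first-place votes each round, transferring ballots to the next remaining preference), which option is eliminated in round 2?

Fatima

Round 1: Hassan 29, Omar 36, Nadia 39, Lena 13, Fatima 21. Eliminate Lena.
Round 2: Hassan 29, Omar 49, Nadia 39, Fatima 21. Eliminate Fatima.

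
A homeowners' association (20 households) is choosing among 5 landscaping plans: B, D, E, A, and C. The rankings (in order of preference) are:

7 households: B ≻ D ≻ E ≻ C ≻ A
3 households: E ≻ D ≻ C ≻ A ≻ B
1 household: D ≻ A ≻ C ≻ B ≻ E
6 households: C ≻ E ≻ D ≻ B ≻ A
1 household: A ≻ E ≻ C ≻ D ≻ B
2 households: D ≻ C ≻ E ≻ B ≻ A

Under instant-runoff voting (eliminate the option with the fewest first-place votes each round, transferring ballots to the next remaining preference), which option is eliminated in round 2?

D

Round 1: B 7, D 3, E 3, A 1, C 6. Eliminate A.
Round 2: B 7, D 3, E 4, C 6. Eliminate D.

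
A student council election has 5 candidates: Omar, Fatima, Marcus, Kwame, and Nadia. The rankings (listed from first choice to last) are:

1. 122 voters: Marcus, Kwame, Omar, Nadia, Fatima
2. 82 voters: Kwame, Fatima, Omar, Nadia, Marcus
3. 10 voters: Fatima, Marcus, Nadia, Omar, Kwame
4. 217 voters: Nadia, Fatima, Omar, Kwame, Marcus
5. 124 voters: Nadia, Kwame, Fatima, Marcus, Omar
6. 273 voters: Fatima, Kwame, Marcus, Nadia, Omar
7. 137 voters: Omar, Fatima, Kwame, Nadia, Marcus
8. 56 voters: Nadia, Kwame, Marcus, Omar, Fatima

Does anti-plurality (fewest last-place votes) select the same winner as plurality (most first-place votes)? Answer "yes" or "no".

Anti-plurality — last-place votes: Omar 397, Fatima 178, Marcus 436, Kwame 10, Nadia 0. Winner: Nadia.
Plurality — first-place votes: Omar 137, Fatima 283, Marcus 122, Kwame 82, Nadia 397. Winner: Nadia.
The two methods agree.

yes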